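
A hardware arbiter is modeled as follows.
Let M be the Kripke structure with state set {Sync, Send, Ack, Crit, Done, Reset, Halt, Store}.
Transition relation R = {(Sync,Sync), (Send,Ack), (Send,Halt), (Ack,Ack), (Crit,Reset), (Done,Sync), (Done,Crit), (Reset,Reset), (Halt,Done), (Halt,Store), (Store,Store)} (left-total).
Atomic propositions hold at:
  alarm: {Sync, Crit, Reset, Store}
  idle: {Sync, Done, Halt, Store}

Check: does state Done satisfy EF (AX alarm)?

Sat(AX alarm) = {s : every successor in {Sync, Crit, Reset, Store}} = {Sync, Crit, Done, Reset, Store}
EF (AX alarm): least fixpoint, start Z0 = {Sync, Crit, Done, Reset, Store}, add states with some successor in Z. Z1 = {Sync, Crit, Done, Reset, Halt, Store}; Z2 = {Sync, Send, Crit, Done, Reset, Halt, Store}; fixed.
Sat(EF (AX alarm)) = {Sync, Send, Crit, Done, Reset, Halt, Store}
Done ∈ Sat(EF (AX alarm)) = {Sync, Send, Crit, Done, Reset, Halt, Store}, so the formula holds at Done.

Yes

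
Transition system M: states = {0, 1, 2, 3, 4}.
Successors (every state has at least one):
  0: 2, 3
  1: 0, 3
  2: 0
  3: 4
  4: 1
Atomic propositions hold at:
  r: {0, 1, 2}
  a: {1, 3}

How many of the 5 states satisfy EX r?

Sat(EX r) = {s : some successor in {0, 1, 2}} = {0, 1, 2, 4}
|Sat(EX r)| = |{0, 1, 2, 4}| = 4.

4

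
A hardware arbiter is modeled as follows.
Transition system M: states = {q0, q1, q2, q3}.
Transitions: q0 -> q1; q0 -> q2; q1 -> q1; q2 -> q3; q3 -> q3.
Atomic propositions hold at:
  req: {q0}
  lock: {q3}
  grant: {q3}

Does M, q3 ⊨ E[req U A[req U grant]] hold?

A[req U grant]: least fixpoint, start Z0 = Sat(grant) = {q3}, add states in Sat(req) with every successor in Z. Already a fixed point.
Sat(A[req U grant]) = {q3}
E[req U A[req U grant]]: least fixpoint, start Z0 = Sat(A[req U grant]) = {q3}, add states in Sat(req) with some successor in Z. Already a fixed point.
Sat(E[req U A[req U grant]]) = {q3}
q3 ∈ Sat(E[req U A[req U grant]]) = {q3}, so the formula holds at q3.

Yes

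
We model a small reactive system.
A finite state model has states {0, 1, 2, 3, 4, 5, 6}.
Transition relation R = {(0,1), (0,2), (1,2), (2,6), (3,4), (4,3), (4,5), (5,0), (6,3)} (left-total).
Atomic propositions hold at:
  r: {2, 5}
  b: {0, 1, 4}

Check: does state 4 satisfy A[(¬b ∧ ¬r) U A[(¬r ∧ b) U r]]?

No

Sat(¬b) = {2, 3, 5, 6}
Sat(¬r) = {0, 1, 3, 4, 6}
Sat(¬b ∧ ¬r) = {3, 6}
Sat(¬r ∧ b) = {0, 1, 4}
A[(¬r ∧ b) U r]: least fixpoint, start Z0 = Sat(r) = {2, 5}, add states in Sat(¬r ∧ b) with every successor in Z. Z1 = {1, 2, 5}; Z2 = {0, 1, 2, 5}; fixed.
Sat(A[(¬r ∧ b) U r]) = {0, 1, 2, 5}
A[(¬b ∧ ¬r) U A[(¬r ∧ b) U r]]: least fixpoint, start Z0 = Sat(A[(¬r ∧ b) U r]) = {0, 1, 2, 5}, add states in Sat(¬b ∧ ¬r) with every successor in Z. Already a fixed point.
Sat(A[(¬b ∧ ¬r) U A[(¬r ∧ b) U r]]) = {0, 1, 2, 5}
4 ∉ Sat(A[(¬b ∧ ¬r) U A[(¬r ∧ b) U r]]) = {0, 1, 2, 5}, so the formula does not hold at 4.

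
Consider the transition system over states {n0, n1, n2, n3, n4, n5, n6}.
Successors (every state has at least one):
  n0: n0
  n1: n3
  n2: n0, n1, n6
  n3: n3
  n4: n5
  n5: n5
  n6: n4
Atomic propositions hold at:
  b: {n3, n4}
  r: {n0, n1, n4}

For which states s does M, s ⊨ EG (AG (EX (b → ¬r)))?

{n0, n1, n3, n4, n5}

Sat(¬r) = {n2, n3, n5, n6}
Sat(b → ¬r) = {n0, n1, n2, n3, n5, n6}
Sat(EX (b → ¬r)) = {s : some successor in {n0, n1, n2, n3, n5, n6}} = {n0, n1, n2, n3, n4, n5}
AG (EX (b → ¬r)): greatest fixpoint, start Z0 = {n0, n1, n2, n3, n4, n5}, keep only states in Sat with every successor in Z. Z1 = {n0, n1, n3, n4, n5}; fixed.
Sat(AG (EX (b → ¬r))) = {n0, n1, n3, n4, n5}
EG (AG (EX (b → ¬r))): greatest fixpoint, start Z0 = {n0, n1, n3, n4, n5}, keep only states in Sat with some successor in Z. Already a fixed point.
Sat(EG (AG (EX (b → ¬r)))) = {n0, n1, n3, n4, n5}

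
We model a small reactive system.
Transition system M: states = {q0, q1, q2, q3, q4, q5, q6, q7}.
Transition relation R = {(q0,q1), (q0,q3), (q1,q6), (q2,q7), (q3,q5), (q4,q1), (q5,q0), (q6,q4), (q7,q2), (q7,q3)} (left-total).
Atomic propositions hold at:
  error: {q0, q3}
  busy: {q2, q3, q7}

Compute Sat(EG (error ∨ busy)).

{q2, q7}

Sat(error ∨ busy) = {q0, q2, q3, q7}
EG (error ∨ busy): greatest fixpoint, start Z0 = {q0, q2, q3, q7}, keep only states in Sat with some successor in Z. Z1 = {q0, q2, q7}; Z2 = {q2, q7}; fixed.
Sat(EG (error ∨ busy)) = {q2, q7}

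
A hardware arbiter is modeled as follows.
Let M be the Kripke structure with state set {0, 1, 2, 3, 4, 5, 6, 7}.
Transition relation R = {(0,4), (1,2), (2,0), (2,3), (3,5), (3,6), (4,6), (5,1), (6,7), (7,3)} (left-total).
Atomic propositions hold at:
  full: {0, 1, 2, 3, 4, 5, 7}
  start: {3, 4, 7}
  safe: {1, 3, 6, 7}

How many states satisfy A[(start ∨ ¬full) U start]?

Sat(¬full) = {6}
Sat(start ∨ ¬full) = {3, 4, 6, 7}
A[(start ∨ ¬full) U start]: least fixpoint, start Z0 = Sat(start) = {3, 4, 7}, add states in Sat(start ∨ ¬full) with every successor in Z. Z1 = {3, 4, 6, 7}; fixed.
Sat(A[(start ∨ ¬full) U start]) = {3, 4, 6, 7}
|Sat(A[(start ∨ ¬full) U start])| = |{3, 4, 6, 7}| = 4.

4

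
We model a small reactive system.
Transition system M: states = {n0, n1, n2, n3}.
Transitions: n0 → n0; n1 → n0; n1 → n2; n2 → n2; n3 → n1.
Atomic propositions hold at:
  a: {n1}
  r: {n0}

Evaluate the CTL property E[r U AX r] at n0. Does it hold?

Yes

Sat(AX r) = {s : every successor in {n0}} = {n0}
E[r U AX r]: least fixpoint, start Z0 = Sat(AX r) = {n0}, add states in Sat(r) with some successor in Z. Already a fixed point.
Sat(E[r U AX r]) = {n0}
n0 ∈ Sat(E[r U AX r]) = {n0}, so the formula holds at n0.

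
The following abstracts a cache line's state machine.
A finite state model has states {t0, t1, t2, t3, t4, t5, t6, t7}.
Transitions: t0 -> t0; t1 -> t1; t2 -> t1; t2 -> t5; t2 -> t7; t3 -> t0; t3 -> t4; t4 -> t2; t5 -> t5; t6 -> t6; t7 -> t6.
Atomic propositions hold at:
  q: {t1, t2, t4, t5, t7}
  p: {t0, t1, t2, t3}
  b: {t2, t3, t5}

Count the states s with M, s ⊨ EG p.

EG p: greatest fixpoint, start Z0 = {t0, t1, t2, t3}, keep only states in Sat with some successor in Z. Already a fixed point.
Sat(EG p) = {t0, t1, t2, t3}
|Sat(EG p)| = |{t0, t1, t2, t3}| = 4.

4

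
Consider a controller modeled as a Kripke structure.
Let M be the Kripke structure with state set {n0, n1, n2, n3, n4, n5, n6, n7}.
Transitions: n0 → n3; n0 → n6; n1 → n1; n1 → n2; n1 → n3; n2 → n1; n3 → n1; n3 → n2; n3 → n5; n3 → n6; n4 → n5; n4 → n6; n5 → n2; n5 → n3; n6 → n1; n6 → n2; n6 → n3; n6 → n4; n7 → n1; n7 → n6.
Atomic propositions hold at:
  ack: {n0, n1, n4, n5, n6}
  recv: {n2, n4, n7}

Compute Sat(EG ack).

EG ack: greatest fixpoint, start Z0 = {n0, n1, n4, n5, n6}, keep only states in Sat with some successor in Z. Z1 = {n0, n1, n4, n6}; fixed.
Sat(EG ack) = {n0, n1, n4, n6}

{n0, n1, n4, n6}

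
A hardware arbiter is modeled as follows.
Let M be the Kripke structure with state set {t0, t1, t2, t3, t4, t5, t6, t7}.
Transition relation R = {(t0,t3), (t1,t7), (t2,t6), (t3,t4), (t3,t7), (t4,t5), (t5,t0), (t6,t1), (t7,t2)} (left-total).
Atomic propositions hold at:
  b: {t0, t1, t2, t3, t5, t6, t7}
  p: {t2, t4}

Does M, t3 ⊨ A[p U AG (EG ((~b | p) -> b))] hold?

No

Sat(~b) = {t4}
Sat(~b | p) = {t2, t4}
Sat((~b | p) -> b) = {t0, t1, t2, t3, t5, t6, t7}
EG ((~b | p) -> b): greatest fixpoint, start Z0 = {t0, t1, t2, t3, t5, t6, t7}, keep only states in Sat with some successor in Z. Already a fixed point.
Sat(EG ((~b | p) -> b)) = {t0, t1, t2, t3, t5, t6, t7}
AG (EG ((~b | p) -> b)): greatest fixpoint, start Z0 = {t0, t1, t2, t3, t5, t6, t7}, keep only states in Sat with every successor in Z. Z1 = {t0, t1, t2, t5, t6, t7}; Z2 = {t1, t2, t5, t6, t7}; Z3 = {t1, t2, t6, t7}; fixed.
Sat(AG (EG ((~b | p) -> b))) = {t1, t2, t6, t7}
A[p U AG (EG ((~b | p) -> b))]: least fixpoint, start Z0 = Sat(AG (EG ((~b | p) -> b))) = {t1, t2, t6, t7}, add states in Sat(p) with every successor in Z. Already a fixed point.
Sat(A[p U AG (EG ((~b | p) -> b))]) = {t1, t2, t6, t7}
t3 ∉ Sat(A[p U AG (EG ((~b | p) -> b))]) = {t1, t2, t6, t7}, so the formula does not hold at t3.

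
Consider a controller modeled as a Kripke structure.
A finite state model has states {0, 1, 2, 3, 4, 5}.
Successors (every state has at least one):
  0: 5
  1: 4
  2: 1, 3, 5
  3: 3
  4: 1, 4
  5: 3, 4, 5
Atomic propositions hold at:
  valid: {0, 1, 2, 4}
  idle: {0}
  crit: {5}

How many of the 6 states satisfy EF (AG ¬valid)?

4

Sat(¬valid) = {3, 5}
AG ¬valid: greatest fixpoint, start Z0 = {3, 5}, keep only states in Sat with every successor in Z. Z1 = {3}; fixed.
Sat(AG ¬valid) = {3}
EF (AG ¬valid): least fixpoint, start Z0 = {3}, add states with some successor in Z. Z1 = {2, 3, 5}; Z2 = {0, 2, 3, 5}; fixed.
Sat(EF (AG ¬valid)) = {0, 2, 3, 5}
|Sat(EF (AG ¬valid))| = |{0, 2, 3, 5}| = 4.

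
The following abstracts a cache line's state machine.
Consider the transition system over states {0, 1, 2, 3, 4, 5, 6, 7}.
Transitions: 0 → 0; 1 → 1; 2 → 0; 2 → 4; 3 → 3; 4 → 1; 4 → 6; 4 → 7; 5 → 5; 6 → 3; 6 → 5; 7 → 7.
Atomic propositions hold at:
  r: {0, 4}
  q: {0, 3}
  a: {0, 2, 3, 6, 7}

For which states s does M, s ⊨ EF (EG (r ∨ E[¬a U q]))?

{0, 2, 3, 4, 6}

Sat(¬a) = {1, 4, 5}
E[¬a U q]: least fixpoint, start Z0 = Sat(q) = {0, 3}, add states in Sat(¬a) with some successor in Z. Already a fixed point.
Sat(E[¬a U q]) = {0, 3}
Sat(r ∨ E[¬a U q]) = {0, 3, 4}
EG (r ∨ E[¬a U q]): greatest fixpoint, start Z0 = {0, 3, 4}, keep only states in Sat with some successor in Z. Z1 = {0, 3}; fixed.
Sat(EG (r ∨ E[¬a U q])) = {0, 3}
EF (EG (r ∨ E[¬a U q])): least fixpoint, start Z0 = {0, 3}, add states with some successor in Z. Z1 = {0, 2, 3, 6}; Z2 = {0, 2, 3, 4, 6}; fixed.
Sat(EF (EG (r ∨ E[¬a U q]))) = {0, 2, 3, 4, 6}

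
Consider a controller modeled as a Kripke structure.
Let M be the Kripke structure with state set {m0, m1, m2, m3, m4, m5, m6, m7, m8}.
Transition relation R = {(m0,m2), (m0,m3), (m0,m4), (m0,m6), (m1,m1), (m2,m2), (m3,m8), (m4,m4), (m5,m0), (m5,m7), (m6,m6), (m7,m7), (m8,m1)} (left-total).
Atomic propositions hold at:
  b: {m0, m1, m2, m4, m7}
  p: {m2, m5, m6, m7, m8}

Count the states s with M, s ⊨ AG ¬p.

Sat(¬p) = {m0, m1, m3, m4}
AG ¬p: greatest fixpoint, start Z0 = {m0, m1, m3, m4}, keep only states in Sat with every successor in Z. Z1 = {m1, m4}; fixed.
Sat(AG ¬p) = {m1, m4}
|Sat(AG ¬p)| = |{m1, m4}| = 2.

2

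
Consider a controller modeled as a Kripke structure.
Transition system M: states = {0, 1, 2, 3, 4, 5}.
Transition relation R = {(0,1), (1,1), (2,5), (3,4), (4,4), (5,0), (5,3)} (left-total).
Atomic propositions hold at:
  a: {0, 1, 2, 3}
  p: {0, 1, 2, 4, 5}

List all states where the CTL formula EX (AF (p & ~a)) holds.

Sat(~a) = {4, 5}
Sat(p & ~a) = {4, 5}
AF (p & ~a): least fixpoint, start Z0 = {4, 5}, add states with every successor in Z. Z1 = {2, 3, 4, 5}; fixed.
Sat(AF (p & ~a)) = {2, 3, 4, 5}
Sat(EX (AF (p & ~a))) = {s : some successor in {2, 3, 4, 5}} = {2, 3, 4, 5}

{2, 3, 4, 5}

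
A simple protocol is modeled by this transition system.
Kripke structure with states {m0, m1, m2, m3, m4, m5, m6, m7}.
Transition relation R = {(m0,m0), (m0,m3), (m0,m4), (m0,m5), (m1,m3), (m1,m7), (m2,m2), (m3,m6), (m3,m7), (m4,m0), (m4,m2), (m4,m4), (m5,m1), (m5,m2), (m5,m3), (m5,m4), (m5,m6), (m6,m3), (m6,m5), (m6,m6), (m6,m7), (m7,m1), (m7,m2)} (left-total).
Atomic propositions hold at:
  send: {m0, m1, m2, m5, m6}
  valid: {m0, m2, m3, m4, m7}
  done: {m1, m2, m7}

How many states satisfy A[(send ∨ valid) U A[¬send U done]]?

Sat(send ∨ valid) = {m0, m1, m2, m3, m4, m5, m6, m7}
Sat(¬send) = {m3, m4, m7}
A[¬send U done]: least fixpoint, start Z0 = Sat(done) = {m1, m2, m7}, add states in Sat(¬send) with every successor in Z. Already a fixed point.
Sat(A[¬send U done]) = {m1, m2, m7}
A[(send ∨ valid) U A[¬send U done]]: least fixpoint, start Z0 = Sat(A[¬send U done]) = {m1, m2, m7}, add states in Sat(send ∨ valid) with every successor in Z. Already a fixed point.
Sat(A[(send ∨ valid) U A[¬send U done]]) = {m1, m2, m7}
|Sat(A[(send ∨ valid) U A[¬send U done]])| = |{m1, m2, m7}| = 3.

3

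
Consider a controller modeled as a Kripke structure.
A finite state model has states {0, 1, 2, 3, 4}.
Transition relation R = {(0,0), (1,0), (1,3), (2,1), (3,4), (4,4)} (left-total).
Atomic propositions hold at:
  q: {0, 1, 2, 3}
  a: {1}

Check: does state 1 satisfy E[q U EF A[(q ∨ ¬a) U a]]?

Yes

Sat(¬a) = {0, 2, 3, 4}
Sat(q ∨ ¬a) = {0, 1, 2, 3, 4}
A[(q ∨ ¬a) U a]: least fixpoint, start Z0 = Sat(a) = {1}, add states in Sat(q ∨ ¬a) with every successor in Z. Z1 = {1, 2}; fixed.
Sat(A[(q ∨ ¬a) U a]) = {1, 2}
EF A[(q ∨ ¬a) U a]: least fixpoint, start Z0 = {1, 2}, add states with some successor in Z. Already a fixed point.
Sat(EF A[(q ∨ ¬a) U a]) = {1, 2}
E[q U EF A[(q ∨ ¬a) U a]]: least fixpoint, start Z0 = Sat(EF A[(q ∨ ¬a) U a]) = {1, 2}, add states in Sat(q) with some successor in Z. Already a fixed point.
Sat(E[q U EF A[(q ∨ ¬a) U a]]) = {1, 2}
1 ∈ Sat(E[q U EF A[(q ∨ ¬a) U a]]) = {1, 2}, so the formula holds at 1.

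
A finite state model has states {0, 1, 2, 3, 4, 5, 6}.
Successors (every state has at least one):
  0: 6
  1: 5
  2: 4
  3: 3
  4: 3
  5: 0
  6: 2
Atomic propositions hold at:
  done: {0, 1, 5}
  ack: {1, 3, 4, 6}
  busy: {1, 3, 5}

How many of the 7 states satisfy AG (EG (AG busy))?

1

AG busy: greatest fixpoint, start Z0 = {1, 3, 5}, keep only states in Sat with every successor in Z. Z1 = {1, 3}; Z2 = {3}; fixed.
Sat(AG busy) = {3}
EG (AG busy): greatest fixpoint, start Z0 = {3}, keep only states in Sat with some successor in Z. Already a fixed point.
Sat(EG (AG busy)) = {3}
AG (EG (AG busy)): greatest fixpoint, start Z0 = {3}, keep only states in Sat with every successor in Z. Already a fixed point.
Sat(AG (EG (AG busy))) = {3}
|Sat(AG (EG (AG busy)))| = |{3}| = 1.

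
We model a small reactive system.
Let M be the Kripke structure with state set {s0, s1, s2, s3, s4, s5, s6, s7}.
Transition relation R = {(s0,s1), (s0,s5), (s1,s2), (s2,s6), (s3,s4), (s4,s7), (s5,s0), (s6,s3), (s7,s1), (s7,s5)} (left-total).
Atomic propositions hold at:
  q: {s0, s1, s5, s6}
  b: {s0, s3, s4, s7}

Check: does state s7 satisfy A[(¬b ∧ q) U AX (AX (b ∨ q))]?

Sat(¬b) = {s1, s2, s5, s6}
Sat(¬b ∧ q) = {s1, s5, s6}
Sat(b ∨ q) = {s0, s1, s3, s4, s5, s6, s7}
Sat(AX (b ∨ q)) = {s : every successor in {s0, s1, s3, s4, s5, s6, s7}} = {s0, s2, s3, s4, s5, s6, s7}
Sat(AX (AX (b ∨ q))) = {s : every successor in {s0, s2, s3, s4, s5, s6, s7}} = {s1, s2, s3, s4, s5, s6}
A[(¬b ∧ q) U AX (AX (b ∨ q))]: least fixpoint, start Z0 = Sat(AX (AX (b ∨ q))) = {s1, s2, s3, s4, s5, s6}, add states in Sat(¬b ∧ q) with every successor in Z. Already a fixed point.
Sat(A[(¬b ∧ q) U AX (AX (b ∨ q))]) = {s1, s2, s3, s4, s5, s6}
s7 ∉ Sat(A[(¬b ∧ q) U AX (AX (b ∨ q))]) = {s1, s2, s3, s4, s5, s6}, so the formula does not hold at s7.

No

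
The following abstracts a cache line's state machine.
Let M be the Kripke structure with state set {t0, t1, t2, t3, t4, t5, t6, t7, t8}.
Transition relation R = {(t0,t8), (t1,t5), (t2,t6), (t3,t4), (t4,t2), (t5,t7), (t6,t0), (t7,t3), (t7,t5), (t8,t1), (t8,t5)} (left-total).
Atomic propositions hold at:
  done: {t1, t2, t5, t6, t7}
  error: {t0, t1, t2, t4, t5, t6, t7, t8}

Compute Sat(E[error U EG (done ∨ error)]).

Sat(done ∨ error) = {t0, t1, t2, t4, t5, t6, t7, t8}
EG (done ∨ error): greatest fixpoint, start Z0 = {t0, t1, t2, t4, t5, t6, t7, t8}, keep only states in Sat with some successor in Z. Already a fixed point.
Sat(EG (done ∨ error)) = {t0, t1, t2, t4, t5, t6, t7, t8}
E[error U EG (done ∨ error)]: least fixpoint, start Z0 = Sat(EG (done ∨ error)) = {t0, t1, t2, t4, t5, t6, t7, t8}, add states in Sat(error) with some successor in Z. Already a fixed point.
Sat(E[error U EG (done ∨ error)]) = {t0, t1, t2, t4, t5, t6, t7, t8}

{t0, t1, t2, t4, t5, t6, t7, t8}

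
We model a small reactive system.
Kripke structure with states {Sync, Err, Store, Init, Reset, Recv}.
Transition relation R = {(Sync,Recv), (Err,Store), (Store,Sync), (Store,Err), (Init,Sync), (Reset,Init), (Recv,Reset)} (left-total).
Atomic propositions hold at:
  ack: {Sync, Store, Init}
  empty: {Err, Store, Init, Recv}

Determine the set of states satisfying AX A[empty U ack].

A[empty U ack]: least fixpoint, start Z0 = Sat(ack) = {Sync, Store, Init}, add states in Sat(empty) with every successor in Z. Z1 = {Sync, Err, Store, Init}; fixed.
Sat(A[empty U ack]) = {Sync, Err, Store, Init}
Sat(AX A[empty U ack]) = {s : every successor in {Sync, Err, Store, Init}} = {Err, Store, Init, Reset}

{Err, Store, Init, Reset}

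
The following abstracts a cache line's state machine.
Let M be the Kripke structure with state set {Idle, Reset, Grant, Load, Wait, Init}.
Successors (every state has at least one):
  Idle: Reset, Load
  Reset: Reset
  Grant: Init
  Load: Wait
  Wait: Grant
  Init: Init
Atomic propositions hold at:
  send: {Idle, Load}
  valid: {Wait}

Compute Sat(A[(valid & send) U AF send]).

{Idle, Load}

Sat(valid & send) = ∅
AF send: least fixpoint, start Z0 = {Idle, Load}, add states with every successor in Z. Already a fixed point.
Sat(AF send) = {Idle, Load}
A[(valid & send) U AF send]: least fixpoint, start Z0 = Sat(AF send) = {Idle, Load}, add states in Sat(valid & send) with every successor in Z. Already a fixed point.
Sat(A[(valid & send) U AF send]) = {Idle, Load}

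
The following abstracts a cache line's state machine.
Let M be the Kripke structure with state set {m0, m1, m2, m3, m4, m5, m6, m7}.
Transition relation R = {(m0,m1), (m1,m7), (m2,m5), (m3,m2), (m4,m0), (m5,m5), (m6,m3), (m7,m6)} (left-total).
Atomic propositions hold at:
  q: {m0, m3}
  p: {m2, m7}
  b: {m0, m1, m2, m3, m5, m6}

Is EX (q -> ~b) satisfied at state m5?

Yes

Sat(~b) = {m4, m7}
Sat(q -> ~b) = {m1, m2, m4, m5, m6, m7}
Sat(EX (q -> ~b)) = {s : some successor in {m1, m2, m4, m5, m6, m7}} = {m0, m1, m2, m3, m5, m7}
m5 ∈ Sat(EX (q -> ~b)) = {m0, m1, m2, m3, m5, m7}, so the formula holds at m5.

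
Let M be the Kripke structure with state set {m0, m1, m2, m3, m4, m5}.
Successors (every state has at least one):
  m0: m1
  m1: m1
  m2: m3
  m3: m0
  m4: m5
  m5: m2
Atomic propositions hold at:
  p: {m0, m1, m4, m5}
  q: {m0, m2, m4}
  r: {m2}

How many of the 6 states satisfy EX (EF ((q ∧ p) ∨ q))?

4

Sat(q ∧ p) = {m0, m4}
Sat((q ∧ p) ∨ q) = {m0, m2, m4}
EF ((q ∧ p) ∨ q): least fixpoint, start Z0 = {m0, m2, m4}, add states with some successor in Z. Z1 = {m0, m2, m3, m4, m5}; fixed.
Sat(EF ((q ∧ p) ∨ q)) = {m0, m2, m3, m4, m5}
Sat(EX (EF ((q ∧ p) ∨ q))) = {s : some successor in {m0, m2, m3, m4, m5}} = {m2, m3, m4, m5}
|Sat(EX (EF ((q ∧ p) ∨ q)))| = |{m2, m3, m4, m5}| = 4.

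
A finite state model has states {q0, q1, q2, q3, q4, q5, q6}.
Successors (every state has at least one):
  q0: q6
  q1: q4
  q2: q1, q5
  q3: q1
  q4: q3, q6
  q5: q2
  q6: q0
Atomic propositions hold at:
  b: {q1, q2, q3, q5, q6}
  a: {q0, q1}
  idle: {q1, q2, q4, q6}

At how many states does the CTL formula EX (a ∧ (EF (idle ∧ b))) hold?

Sat(idle ∧ b) = {q1, q2, q6}
EF (idle ∧ b): least fixpoint, start Z0 = {q1, q2, q6}, add states with some successor in Z. Z1 = {q0, q1, q2, q3, q4, q5, q6}; fixed.
Sat(EF (idle ∧ b)) = {q0, q1, q2, q3, q4, q5, q6}
Sat(a ∧ (EF (idle ∧ b))) = {q0, q1}
Sat(EX (a ∧ (EF (idle ∧ b)))) = {s : some successor in {q0, q1}} = {q2, q3, q6}
|Sat(EX (a ∧ (EF (idle ∧ b))))| = |{q2, q3, q6}| = 3.

3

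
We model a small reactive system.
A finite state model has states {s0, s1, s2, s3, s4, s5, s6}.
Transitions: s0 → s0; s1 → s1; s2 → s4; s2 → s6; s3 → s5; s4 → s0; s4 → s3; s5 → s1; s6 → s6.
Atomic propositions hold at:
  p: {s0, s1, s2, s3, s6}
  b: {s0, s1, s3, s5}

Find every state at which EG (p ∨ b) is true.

Sat(p ∨ b) = {s0, s1, s2, s3, s5, s6}
EG (p ∨ b): greatest fixpoint, start Z0 = {s0, s1, s2, s3, s5, s6}, keep only states in Sat with some successor in Z. Already a fixed point.
Sat(EG (p ∨ b)) = {s0, s1, s2, s3, s5, s6}

{s0, s1, s2, s3, s5, s6}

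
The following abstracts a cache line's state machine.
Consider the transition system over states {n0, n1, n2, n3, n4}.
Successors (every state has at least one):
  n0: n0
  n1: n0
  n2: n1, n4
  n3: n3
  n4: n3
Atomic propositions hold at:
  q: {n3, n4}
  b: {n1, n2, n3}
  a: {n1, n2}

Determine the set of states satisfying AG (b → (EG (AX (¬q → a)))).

Sat(¬q) = {n0, n1, n2}
Sat(¬q → a) = {n1, n2, n3, n4}
Sat(AX (¬q → a)) = {s : every successor in {n1, n2, n3, n4}} = {n2, n3, n4}
EG (AX (¬q → a)): greatest fixpoint, start Z0 = {n2, n3, n4}, keep only states in Sat with some successor in Z. Already a fixed point.
Sat(EG (AX (¬q → a))) = {n2, n3, n4}
Sat(b → (EG (AX (¬q → a)))) = {n0, n2, n3, n4}
AG (b → (EG (AX (¬q → a)))): greatest fixpoint, start Z0 = {n0, n2, n3, n4}, keep only states in Sat with every successor in Z. Z1 = {n0, n3, n4}; fixed.
Sat(AG (b → (EG (AX (¬q → a))))) = {n0, n3, n4}

{n0, n3, n4}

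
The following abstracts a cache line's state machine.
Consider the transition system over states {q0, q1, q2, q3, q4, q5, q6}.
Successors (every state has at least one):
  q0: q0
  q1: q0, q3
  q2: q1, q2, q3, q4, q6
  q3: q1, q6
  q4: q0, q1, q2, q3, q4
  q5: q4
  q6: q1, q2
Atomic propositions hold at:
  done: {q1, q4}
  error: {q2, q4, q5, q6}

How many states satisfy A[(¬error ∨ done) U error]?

4

Sat(¬error) = {q0, q1, q3}
Sat(¬error ∨ done) = {q0, q1, q3, q4}
A[(¬error ∨ done) U error]: least fixpoint, start Z0 = Sat(error) = {q2, q4, q5, q6}, add states in Sat(¬error ∨ done) with every successor in Z. Already a fixed point.
Sat(A[(¬error ∨ done) U error]) = {q2, q4, q5, q6}
|Sat(A[(¬error ∨ done) U error])| = |{q2, q4, q5, q6}| = 4.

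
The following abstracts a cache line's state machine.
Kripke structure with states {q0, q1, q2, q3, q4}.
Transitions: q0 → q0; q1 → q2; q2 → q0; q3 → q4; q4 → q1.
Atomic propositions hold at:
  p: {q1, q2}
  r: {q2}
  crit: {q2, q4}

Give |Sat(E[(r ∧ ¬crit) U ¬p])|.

3

Sat(¬crit) = {q0, q1, q3}
Sat(r ∧ ¬crit) = ∅
Sat(¬p) = {q0, q3, q4}
E[(r ∧ ¬crit) U ¬p]: least fixpoint, start Z0 = Sat(¬p) = {q0, q3, q4}, add states in Sat(r ∧ ¬crit) with some successor in Z. Already a fixed point.
Sat(E[(r ∧ ¬crit) U ¬p]) = {q0, q3, q4}
|Sat(E[(r ∧ ¬crit) U ¬p])| = |{q0, q3, q4}| = 3.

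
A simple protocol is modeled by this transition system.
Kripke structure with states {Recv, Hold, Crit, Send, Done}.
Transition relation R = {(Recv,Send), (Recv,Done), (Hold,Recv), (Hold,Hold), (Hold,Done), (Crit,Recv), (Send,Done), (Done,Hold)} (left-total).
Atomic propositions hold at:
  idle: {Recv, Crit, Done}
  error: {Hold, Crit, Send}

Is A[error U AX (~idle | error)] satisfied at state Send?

Sat(~idle) = {Hold, Send}
Sat(~idle | error) = {Hold, Crit, Send}
Sat(AX (~idle | error)) = {s : every successor in {Hold, Crit, Send}} = {Done}
A[error U AX (~idle | error)]: least fixpoint, start Z0 = Sat(AX (~idle | error)) = {Done}, add states in Sat(error) with every successor in Z. Z1 = {Send, Done}; fixed.
Sat(A[error U AX (~idle | error)]) = {Send, Done}
Send ∈ Sat(A[error U AX (~idle | error)]) = {Send, Done}, so the formula holds at Send.

Yes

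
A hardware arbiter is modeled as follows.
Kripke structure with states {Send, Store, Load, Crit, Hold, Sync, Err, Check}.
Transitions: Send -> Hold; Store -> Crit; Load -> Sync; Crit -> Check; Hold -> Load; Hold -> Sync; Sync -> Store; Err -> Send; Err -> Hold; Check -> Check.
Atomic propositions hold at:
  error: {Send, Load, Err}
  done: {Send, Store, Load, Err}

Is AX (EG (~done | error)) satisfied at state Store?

Sat(~done) = {Crit, Hold, Sync, Check}
Sat(~done | error) = {Send, Load, Crit, Hold, Sync, Err, Check}
EG (~done | error): greatest fixpoint, start Z0 = {Send, Load, Crit, Hold, Sync, Err, Check}, keep only states in Sat with some successor in Z. Z1 = {Send, Load, Crit, Hold, Err, Check}; Z2 = {Send, Crit, Hold, Err, Check}; Z3 = {Send, Crit, Err, Check}; Z4 = {Crit, Err, Check}; Z5 = {Crit, Check}; fixed.
Sat(EG (~done | error)) = {Crit, Check}
Sat(AX (EG (~done | error))) = {s : every successor in {Crit, Check}} = {Store, Crit, Check}
Store ∈ Sat(AX (EG (~done | error))) = {Store, Crit, Check}, so the formula holds at Store.

Yes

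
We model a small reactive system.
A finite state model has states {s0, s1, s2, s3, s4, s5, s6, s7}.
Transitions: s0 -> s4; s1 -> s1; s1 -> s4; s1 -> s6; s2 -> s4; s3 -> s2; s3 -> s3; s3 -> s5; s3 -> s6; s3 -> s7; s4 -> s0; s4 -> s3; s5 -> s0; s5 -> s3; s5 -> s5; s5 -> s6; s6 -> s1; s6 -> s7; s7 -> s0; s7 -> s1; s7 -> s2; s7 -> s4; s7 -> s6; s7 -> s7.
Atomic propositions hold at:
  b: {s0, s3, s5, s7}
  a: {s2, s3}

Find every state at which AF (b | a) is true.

{s0, s2, s3, s4, s5, s7}

Sat(b | a) = {s0, s2, s3, s5, s7}
AF (b | a): least fixpoint, start Z0 = {s0, s2, s3, s5, s7}, add states with every successor in Z. Z1 = {s0, s2, s3, s4, s5, s7}; fixed.
Sat(AF (b | a)) = {s0, s2, s3, s4, s5, s7}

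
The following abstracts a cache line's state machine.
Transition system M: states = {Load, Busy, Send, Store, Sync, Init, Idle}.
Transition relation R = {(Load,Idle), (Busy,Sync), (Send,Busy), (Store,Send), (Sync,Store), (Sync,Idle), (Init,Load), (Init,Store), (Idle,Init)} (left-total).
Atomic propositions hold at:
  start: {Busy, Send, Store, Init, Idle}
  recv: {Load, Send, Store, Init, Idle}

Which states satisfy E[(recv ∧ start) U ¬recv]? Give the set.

Sat(recv ∧ start) = {Send, Store, Init, Idle}
Sat(¬recv) = {Busy, Sync}
E[(recv ∧ start) U ¬recv]: least fixpoint, start Z0 = Sat(¬recv) = {Busy, Sync}, add states in Sat(recv ∧ start) with some successor in Z. Z1 = {Busy, Send, Sync}; Z2 = {Busy, Send, Store, Sync}; Z3 = {Busy, Send, Store, Sync, Init}; Z4 = {Busy, Send, Store, Sync, Init, Idle}; fixed.
Sat(E[(recv ∧ start) U ¬recv]) = {Busy, Send, Store, Sync, Init, Idle}

{Busy, Send, Store, Sync, Init, Idle}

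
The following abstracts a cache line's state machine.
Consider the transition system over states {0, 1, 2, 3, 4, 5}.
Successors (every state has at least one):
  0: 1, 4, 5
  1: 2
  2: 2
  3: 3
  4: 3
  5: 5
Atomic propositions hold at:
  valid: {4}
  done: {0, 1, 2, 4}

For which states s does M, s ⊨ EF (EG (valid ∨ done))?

Sat(valid ∨ done) = {0, 1, 2, 4}
EG (valid ∨ done): greatest fixpoint, start Z0 = {0, 1, 2, 4}, keep only states in Sat with some successor in Z. Z1 = {0, 1, 2}; fixed.
Sat(EG (valid ∨ done)) = {0, 1, 2}
EF (EG (valid ∨ done)): least fixpoint, start Z0 = {0, 1, 2}, add states with some successor in Z. Already a fixed point.
Sat(EF (EG (valid ∨ done))) = {0, 1, 2}

{0, 1, 2}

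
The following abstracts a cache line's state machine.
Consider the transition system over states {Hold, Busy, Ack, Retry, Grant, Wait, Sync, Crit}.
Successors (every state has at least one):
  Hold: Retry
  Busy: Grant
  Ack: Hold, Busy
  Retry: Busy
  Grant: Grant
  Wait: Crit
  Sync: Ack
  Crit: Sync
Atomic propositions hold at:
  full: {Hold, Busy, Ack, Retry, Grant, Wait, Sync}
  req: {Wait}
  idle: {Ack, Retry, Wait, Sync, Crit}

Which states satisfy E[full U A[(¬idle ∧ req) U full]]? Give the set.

{Hold, Busy, Ack, Retry, Grant, Wait, Sync}

Sat(¬idle) = {Hold, Busy, Grant}
Sat(¬idle ∧ req) = ∅
A[(¬idle ∧ req) U full]: least fixpoint, start Z0 = Sat(full) = {Hold, Busy, Ack, Retry, Grant, Wait, Sync}, add states in Sat(¬idle ∧ req) with every successor in Z. Already a fixed point.
Sat(A[(¬idle ∧ req) U full]) = {Hold, Busy, Ack, Retry, Grant, Wait, Sync}
E[full U A[(¬idle ∧ req) U full]]: least fixpoint, start Z0 = Sat(A[(¬idle ∧ req) U full]) = {Hold, Busy, Ack, Retry, Grant, Wait, Sync}, add states in Sat(full) with some successor in Z. Already a fixed point.
Sat(E[full U A[(¬idle ∧ req) U full]]) = {Hold, Busy, Ack, Retry, Grant, Wait, Sync}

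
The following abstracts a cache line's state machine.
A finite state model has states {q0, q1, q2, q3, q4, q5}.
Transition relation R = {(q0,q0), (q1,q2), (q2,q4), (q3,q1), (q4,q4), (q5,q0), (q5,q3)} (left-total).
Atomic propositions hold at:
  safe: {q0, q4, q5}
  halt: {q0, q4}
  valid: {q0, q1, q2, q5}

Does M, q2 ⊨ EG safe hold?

No

EG safe: greatest fixpoint, start Z0 = {q0, q4, q5}, keep only states in Sat with some successor in Z. Already a fixed point.
Sat(EG safe) = {q0, q4, q5}
q2 ∉ Sat(EG safe) = {q0, q4, q5}, so the formula does not hold at q2.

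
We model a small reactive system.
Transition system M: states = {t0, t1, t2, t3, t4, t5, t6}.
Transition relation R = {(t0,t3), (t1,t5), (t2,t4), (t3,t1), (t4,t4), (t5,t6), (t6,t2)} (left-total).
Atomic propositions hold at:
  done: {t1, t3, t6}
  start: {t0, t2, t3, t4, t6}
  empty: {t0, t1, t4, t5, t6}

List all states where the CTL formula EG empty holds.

{t4}

EG empty: greatest fixpoint, start Z0 = {t0, t1, t4, t5, t6}, keep only states in Sat with some successor in Z. Z1 = {t1, t4, t5}; Z2 = {t1, t4}; Z3 = {t4}; fixed.
Sat(EG empty) = {t4}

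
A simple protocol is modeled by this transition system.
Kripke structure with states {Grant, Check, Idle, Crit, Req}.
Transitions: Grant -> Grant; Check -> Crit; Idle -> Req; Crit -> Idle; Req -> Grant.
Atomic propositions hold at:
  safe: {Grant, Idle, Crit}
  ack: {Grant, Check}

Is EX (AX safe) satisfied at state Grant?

Yes

Sat(AX safe) = {s : every successor in {Grant, Idle, Crit}} = {Grant, Check, Crit, Req}
Sat(EX (AX safe)) = {s : some successor in {Grant, Check, Crit, Req}} = {Grant, Check, Idle, Req}
Grant ∈ Sat(EX (AX safe)) = {Grant, Check, Idle, Req}, so the formula holds at Grant.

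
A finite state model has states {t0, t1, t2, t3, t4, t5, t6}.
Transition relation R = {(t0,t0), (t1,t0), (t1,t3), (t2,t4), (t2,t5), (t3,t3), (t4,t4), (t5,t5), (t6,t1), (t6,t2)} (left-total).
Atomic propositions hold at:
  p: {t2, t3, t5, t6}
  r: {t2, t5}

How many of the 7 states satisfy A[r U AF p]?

4

AF p: least fixpoint, start Z0 = {t2, t3, t5, t6}, add states with every successor in Z. Already a fixed point.
Sat(AF p) = {t2, t3, t5, t6}
A[r U AF p]: least fixpoint, start Z0 = Sat(AF p) = {t2, t3, t5, t6}, add states in Sat(r) with every successor in Z. Already a fixed point.
Sat(A[r U AF p]) = {t2, t3, t5, t6}
|Sat(A[r U AF p])| = |{t2, t3, t5, t6}| = 4.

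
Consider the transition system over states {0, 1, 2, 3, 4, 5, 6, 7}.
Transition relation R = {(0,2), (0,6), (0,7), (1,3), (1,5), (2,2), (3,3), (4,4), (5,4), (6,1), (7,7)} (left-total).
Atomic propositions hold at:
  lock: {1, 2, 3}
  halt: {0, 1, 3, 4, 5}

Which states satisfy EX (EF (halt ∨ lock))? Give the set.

Sat(halt ∨ lock) = {0, 1, 2, 3, 4, 5}
EF (halt ∨ lock): least fixpoint, start Z0 = {0, 1, 2, 3, 4, 5}, add states with some successor in Z. Z1 = {0, 1, 2, 3, 4, 5, 6}; fixed.
Sat(EF (halt ∨ lock)) = {0, 1, 2, 3, 4, 5, 6}
Sat(EX (EF (halt ∨ lock))) = {s : some successor in {0, 1, 2, 3, 4, 5, 6}} = {0, 1, 2, 3, 4, 5, 6}

{0, 1, 2, 3, 4, 5, 6}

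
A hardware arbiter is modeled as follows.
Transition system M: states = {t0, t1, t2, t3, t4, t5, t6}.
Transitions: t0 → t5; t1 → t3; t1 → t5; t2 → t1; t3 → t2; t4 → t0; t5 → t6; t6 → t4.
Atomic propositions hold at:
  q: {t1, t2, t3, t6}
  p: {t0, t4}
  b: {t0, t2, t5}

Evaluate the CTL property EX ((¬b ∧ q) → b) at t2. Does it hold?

No

Sat(¬b) = {t1, t3, t4, t6}
Sat(¬b ∧ q) = {t1, t3, t6}
Sat((¬b ∧ q) → b) = {t0, t2, t4, t5}
Sat(EX ((¬b ∧ q) → b)) = {s : some successor in {t0, t2, t4, t5}} = {t0, t1, t3, t4, t6}
t2 ∉ Sat(EX ((¬b ∧ q) → b)) = {t0, t1, t3, t4, t6}, so the formula does not hold at t2.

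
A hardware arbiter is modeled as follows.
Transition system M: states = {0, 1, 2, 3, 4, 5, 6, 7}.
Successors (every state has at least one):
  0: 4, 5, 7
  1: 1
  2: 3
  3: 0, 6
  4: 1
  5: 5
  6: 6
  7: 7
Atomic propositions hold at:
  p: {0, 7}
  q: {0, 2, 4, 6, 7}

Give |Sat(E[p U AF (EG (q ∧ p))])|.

Sat(q ∧ p) = {0, 7}
EG (q ∧ p): greatest fixpoint, start Z0 = {0, 7}, keep only states in Sat with some successor in Z. Already a fixed point.
Sat(EG (q ∧ p)) = {0, 7}
AF (EG (q ∧ p)): least fixpoint, start Z0 = {0, 7}, add states with every successor in Z. Already a fixed point.
Sat(AF (EG (q ∧ p))) = {0, 7}
E[p U AF (EG (q ∧ p))]: least fixpoint, start Z0 = Sat(AF (EG (q ∧ p))) = {0, 7}, add states in Sat(p) with some successor in Z. Already a fixed point.
Sat(E[p U AF (EG (q ∧ p))]) = {0, 7}
|Sat(E[p U AF (EG (q ∧ p))])| = |{0, 7}| = 2.

2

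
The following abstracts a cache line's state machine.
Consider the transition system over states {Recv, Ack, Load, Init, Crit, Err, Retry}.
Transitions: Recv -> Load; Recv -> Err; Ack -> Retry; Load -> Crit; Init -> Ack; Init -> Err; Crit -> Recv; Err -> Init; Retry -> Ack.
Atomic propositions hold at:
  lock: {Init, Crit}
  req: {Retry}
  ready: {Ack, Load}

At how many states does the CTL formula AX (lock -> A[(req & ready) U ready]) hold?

5

Sat(req & ready) = ∅
A[(req & ready) U ready]: least fixpoint, start Z0 = Sat(ready) = {Ack, Load}, add states in Sat(req & ready) with every successor in Z. Already a fixed point.
Sat(A[(req & ready) U ready]) = {Ack, Load}
Sat(lock -> A[(req & ready) U ready]) = {Recv, Ack, Load, Err, Retry}
Sat(AX (lock -> A[(req & ready) U ready])) = {s : every successor in {Recv, Ack, Load, Err, Retry}} = {Recv, Ack, Init, Crit, Retry}
|Sat(AX (lock -> A[(req & ready) U ready]))| = |{Recv, Ack, Init, Crit, Retry}| = 5.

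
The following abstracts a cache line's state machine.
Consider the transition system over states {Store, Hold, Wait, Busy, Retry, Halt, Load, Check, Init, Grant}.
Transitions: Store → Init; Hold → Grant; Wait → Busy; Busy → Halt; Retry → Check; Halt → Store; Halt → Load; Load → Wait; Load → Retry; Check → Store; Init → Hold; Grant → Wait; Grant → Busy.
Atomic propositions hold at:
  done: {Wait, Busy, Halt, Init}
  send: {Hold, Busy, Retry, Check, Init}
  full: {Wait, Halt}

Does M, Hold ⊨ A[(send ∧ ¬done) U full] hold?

Sat(¬done) = {Store, Hold, Retry, Load, Check, Grant}
Sat(send ∧ ¬done) = {Hold, Retry, Check}
A[(send ∧ ¬done) U full]: least fixpoint, start Z0 = Sat(full) = {Wait, Halt}, add states in Sat(send ∧ ¬done) with every successor in Z. Already a fixed point.
Sat(A[(send ∧ ¬done) U full]) = {Wait, Halt}
Hold ∉ Sat(A[(send ∧ ¬done) U full]) = {Wait, Halt}, so the formula does not hold at Hold.

No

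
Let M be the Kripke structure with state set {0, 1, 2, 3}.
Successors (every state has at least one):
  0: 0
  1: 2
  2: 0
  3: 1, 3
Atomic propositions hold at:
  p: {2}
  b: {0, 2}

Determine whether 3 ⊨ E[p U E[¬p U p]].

Sat(¬p) = {0, 1, 3}
E[¬p U p]: least fixpoint, start Z0 = Sat(p) = {2}, add states in Sat(¬p) with some successor in Z. Z1 = {1, 2}; Z2 = {1, 2, 3}; fixed.
Sat(E[¬p U p]) = {1, 2, 3}
E[p U E[¬p U p]]: least fixpoint, start Z0 = Sat(E[¬p U p]) = {1, 2, 3}, add states in Sat(p) with some successor in Z. Already a fixed point.
Sat(E[p U E[¬p U p]]) = {1, 2, 3}
3 ∈ Sat(E[p U E[¬p U p]]) = {1, 2, 3}, so the formula holds at 3.

Yes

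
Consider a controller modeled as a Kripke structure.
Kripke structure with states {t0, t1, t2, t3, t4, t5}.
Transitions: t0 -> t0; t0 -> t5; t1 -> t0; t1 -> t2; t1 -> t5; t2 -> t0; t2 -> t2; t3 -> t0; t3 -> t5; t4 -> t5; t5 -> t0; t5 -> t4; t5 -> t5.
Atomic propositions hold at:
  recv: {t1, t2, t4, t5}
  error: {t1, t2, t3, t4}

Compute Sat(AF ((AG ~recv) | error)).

{t1, t2, t3, t4}

Sat(~recv) = {t0, t3}
AG ~recv: greatest fixpoint, start Z0 = {t0, t3}, keep only states in Sat with every successor in Z. Z1 = ∅; fixed.
Sat(AG ~recv) = ∅
Sat((AG ~recv) | error) = {t1, t2, t3, t4}
AF ((AG ~recv) | error): least fixpoint, start Z0 = {t1, t2, t3, t4}, add states with every successor in Z. Already a fixed point.
Sat(AF ((AG ~recv) | error)) = {t1, t2, t3, t4}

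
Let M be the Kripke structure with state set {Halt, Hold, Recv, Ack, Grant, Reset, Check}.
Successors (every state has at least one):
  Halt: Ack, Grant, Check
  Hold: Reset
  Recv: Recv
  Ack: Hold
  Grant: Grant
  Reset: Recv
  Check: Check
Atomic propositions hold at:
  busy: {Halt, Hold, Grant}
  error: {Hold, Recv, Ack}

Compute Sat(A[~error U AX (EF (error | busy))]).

{Hold, Recv, Ack, Grant, Reset}

Sat(~error) = {Halt, Grant, Reset, Check}
Sat(error | busy) = {Halt, Hold, Recv, Ack, Grant}
EF (error | busy): least fixpoint, start Z0 = {Halt, Hold, Recv, Ack, Grant}, add states with some successor in Z. Z1 = {Halt, Hold, Recv, Ack, Grant, Reset}; fixed.
Sat(EF (error | busy)) = {Halt, Hold, Recv, Ack, Grant, Reset}
Sat(AX (EF (error | busy))) = {s : every successor in {Halt, Hold, Recv, Ack, Grant, Reset}} = {Hold, Recv, Ack, Grant, Reset}
A[~error U AX (EF (error | busy))]: least fixpoint, start Z0 = Sat(AX (EF (error | busy))) = {Hold, Recv, Ack, Grant, Reset}, add states in Sat(~error) with every successor in Z. Already a fixed point.
Sat(A[~error U AX (EF (error | busy))]) = {Hold, Recv, Ack, Grant, Reset}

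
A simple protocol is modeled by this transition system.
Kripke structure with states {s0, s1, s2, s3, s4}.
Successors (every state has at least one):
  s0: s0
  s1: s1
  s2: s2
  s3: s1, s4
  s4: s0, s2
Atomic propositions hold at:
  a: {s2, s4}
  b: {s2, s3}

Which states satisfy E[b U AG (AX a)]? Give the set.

Sat(AX a) = {s : every successor in {s2, s4}} = {s2}
AG (AX a): greatest fixpoint, start Z0 = {s2}, keep only states in Sat with every successor in Z. Already a fixed point.
Sat(AG (AX a)) = {s2}
E[b U AG (AX a)]: least fixpoint, start Z0 = Sat(AG (AX a)) = {s2}, add states in Sat(b) with some successor in Z. Already a fixed point.
Sat(E[b U AG (AX a)]) = {s2}

{s2}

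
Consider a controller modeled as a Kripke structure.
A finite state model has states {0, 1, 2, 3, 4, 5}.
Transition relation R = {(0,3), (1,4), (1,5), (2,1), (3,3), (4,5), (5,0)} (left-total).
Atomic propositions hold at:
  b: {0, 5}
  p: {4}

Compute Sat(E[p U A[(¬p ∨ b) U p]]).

Sat(¬p) = {0, 1, 2, 3, 5}
Sat(¬p ∨ b) = {0, 1, 2, 3, 5}
A[(¬p ∨ b) U p]: least fixpoint, start Z0 = Sat(p) = {4}, add states in Sat(¬p ∨ b) with every successor in Z. Already a fixed point.
Sat(A[(¬p ∨ b) U p]) = {4}
E[p U A[(¬p ∨ b) U p]]: least fixpoint, start Z0 = Sat(A[(¬p ∨ b) U p]) = {4}, add states in Sat(p) with some successor in Z. Already a fixed point.
Sat(E[p U A[(¬p ∨ b) U p]]) = {4}

{4}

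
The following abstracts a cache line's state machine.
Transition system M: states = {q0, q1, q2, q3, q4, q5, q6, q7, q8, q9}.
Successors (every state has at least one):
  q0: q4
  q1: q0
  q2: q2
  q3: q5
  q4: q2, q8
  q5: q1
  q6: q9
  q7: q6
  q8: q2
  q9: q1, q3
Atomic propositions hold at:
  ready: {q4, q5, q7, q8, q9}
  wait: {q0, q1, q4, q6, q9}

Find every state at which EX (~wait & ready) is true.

{q3, q4}

Sat(~wait) = {q2, q3, q5, q7, q8}
Sat(~wait & ready) = {q5, q7, q8}
Sat(EX (~wait & ready)) = {s : some successor in {q5, q7, q8}} = {q3, q4}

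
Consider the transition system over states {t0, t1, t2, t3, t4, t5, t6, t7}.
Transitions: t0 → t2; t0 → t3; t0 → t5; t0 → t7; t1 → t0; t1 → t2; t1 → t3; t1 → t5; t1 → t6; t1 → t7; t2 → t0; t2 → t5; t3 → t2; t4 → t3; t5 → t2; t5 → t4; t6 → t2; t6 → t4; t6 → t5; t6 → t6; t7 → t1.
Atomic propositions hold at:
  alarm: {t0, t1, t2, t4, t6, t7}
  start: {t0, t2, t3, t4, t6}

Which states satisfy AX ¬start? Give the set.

{t7}

Sat(¬start) = {t1, t5, t7}
Sat(AX ¬start) = {s : every successor in {t1, t5, t7}} = {t7}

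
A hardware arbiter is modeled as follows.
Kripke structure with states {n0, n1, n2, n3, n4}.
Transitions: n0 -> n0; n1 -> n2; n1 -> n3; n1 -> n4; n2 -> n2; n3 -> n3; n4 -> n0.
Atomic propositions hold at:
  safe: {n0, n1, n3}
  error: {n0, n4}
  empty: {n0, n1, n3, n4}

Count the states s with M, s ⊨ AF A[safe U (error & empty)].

Sat(error & empty) = {n0, n4}
A[safe U (error & empty)]: least fixpoint, start Z0 = Sat((error & empty)) = {n0, n4}, add states in Sat(safe) with every successor in Z. Already a fixed point.
Sat(A[safe U (error & empty)]) = {n0, n4}
AF A[safe U (error & empty)]: least fixpoint, start Z0 = {n0, n4}, add states with every successor in Z. Already a fixed point.
Sat(AF A[safe U (error & empty)]) = {n0, n4}
|Sat(AF A[safe U (error & empty)])| = |{n0, n4}| = 2.

2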